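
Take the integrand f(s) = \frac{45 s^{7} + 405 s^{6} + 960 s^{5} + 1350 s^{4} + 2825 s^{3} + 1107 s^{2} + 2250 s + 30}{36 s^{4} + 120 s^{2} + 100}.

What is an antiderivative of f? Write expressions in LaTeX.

For F(s) to be correct the identity F'(s) - f(s) = 0 must hold.
Check: d/ds[\frac{15 s^{6} + 180 s^{5} + 565 s^{4} + 300 s^{3} + 900 s^{2} + 24 s}{48 s^{2} + 80}] = \frac{45 s^{7} + 405 s^{6} + 960 s^{5} + 1350 s^{4} + 2825 s^{3} + 1107 s^{2} + 2250 s + 30}{36 s^{4} + 120 s^{2} + 100} = f(s).

An antiderivative is F(s) = \frac{15 s^{6} + 180 s^{5} + 565 s^{4} + 300 s^{3} + 900 s^{2} + 24 s}{48 s^{2} + 80}.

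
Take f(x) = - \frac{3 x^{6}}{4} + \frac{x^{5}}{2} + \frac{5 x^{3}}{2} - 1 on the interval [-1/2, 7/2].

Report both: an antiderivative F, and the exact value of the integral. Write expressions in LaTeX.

Antiderivative: F(x) = - \frac{3 x^{7}}{28} + \frac{x^{6}}{12} + \frac{5 x^{4}}{8} - x; value = - \frac{199993}{448}

Integrate term by term and add the pieces.
F(x) = - \frac{3 x^{7}}{28} + \frac{x^{6}}{12} + \frac{5 x^{4}}{8} - x is an antiderivative of f.
Check: d/dx[- \frac{3 x^{7}}{28} + \frac{x^{6}}{12} + \frac{5 x^{4}}{8} - x] = - \frac{3 x^{6}}{4} + \frac{x^{5}}{2} + \frac{5 x^{3}}{2} - 1 = f(x).
F(7/2) = - \frac{684859}{1536}; F(-1/2) = \frac{5819}{10752}.
Integral = F(7/2) - F(-1/2) = - \frac{199993}{448}.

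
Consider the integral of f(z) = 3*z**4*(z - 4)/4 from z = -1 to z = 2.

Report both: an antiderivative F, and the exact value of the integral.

Whatever form F(z) takes, F'(z) = f(z) is non-negotiable.
F(z) = z**6/8 - 3*z**5/5 is an antiderivative of f.
Check: d/dz[z**6/8 - 3*z**5/5] = 3*z**5/4 - 3*z**4, which equals f(z).
F(2) = -56/5; F(-1) = 29/40.
Integral = F(2) - F(-1) = -477/40.

Antiderivative: F(z) = z**6/8 - 3*z**5/5; value = -477/40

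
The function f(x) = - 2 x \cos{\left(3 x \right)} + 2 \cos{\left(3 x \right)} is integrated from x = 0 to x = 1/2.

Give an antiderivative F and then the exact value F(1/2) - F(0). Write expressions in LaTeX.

Antiderivative: F(x) = - \frac{2 \left(3 x \sin{\left(3 x \right)} - 3 \sin{\left(3 x \right)} + \cos{\left(3 x \right)}\right)}{9}; value = - \frac{2 \cos{\left(\frac{3}{2} \right)}}{9} + \frac{2}{9} + \frac{\sin{\left(\frac{3}{2} \right)}}{3}

The integrand splits into summands that can be handled one at a time.
F(x) = - \frac{2 \left(3 x \sin{\left(3 x \right)} - 3 \sin{\left(3 x \right)} + \cos{\left(3 x \right)}\right)}{9} is an antiderivative of f.
Check: d/dx[- \frac{2 \left(3 x \sin{\left(3 x \right)} - 3 \sin{\left(3 x \right)} + \cos{\left(3 x \right)}\right)}{9}] = - 2 x \cos{\left(3 x \right)} + 2 \cos{\left(3 x \right)} = f(x).
F(1/2) = - \frac{2 \cos{\left(\frac{3}{2} \right)}}{9} + \frac{\sin{\left(\frac{3}{2} \right)}}{3}; F(0) = - \frac{2}{9}.
Integral = F(1/2) - F(0) = - \frac{2 \cos{\left(\frac{3}{2} \right)}}{9} + \frac{2}{9} + \frac{\sin{\left(\frac{3}{2} \right)}}{3}.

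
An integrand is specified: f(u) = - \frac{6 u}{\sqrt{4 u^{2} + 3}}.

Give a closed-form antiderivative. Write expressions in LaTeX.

An antiderivative is F(u) = - \frac{3 \sqrt{4 u^{2} + 3}}{2}.

The substitution w = 4 u^{2} + 3 works: f is exactly (dF/dw)*(dw/du) for that inner function.
Check: d/du[- \frac{3 \sqrt{4 u^{2} + 3}}{2}] = - \frac{6 u}{\sqrt{4 u^{2} + 3}} = f(u).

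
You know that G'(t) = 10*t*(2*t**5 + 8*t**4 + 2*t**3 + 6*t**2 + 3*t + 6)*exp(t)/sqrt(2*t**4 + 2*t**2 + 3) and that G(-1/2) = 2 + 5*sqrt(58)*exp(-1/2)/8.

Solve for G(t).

For G(t) to be correct, d/dt[G] must agree with the stated G'(t) identically.
A general antiderivative is 10*t**2*sqrt(2*t**4 + 2*t**2 + 3)*exp(t) + C.
The condition gives C = 2 + 5*sqrt(58)*exp(-1/2)/8 - (5*sqrt(58)*exp(-1/2)/8) = 2.
So G(t) = 2*(5*t**2*sqrt(2*t**4 + 2*t**2 + 3)*exp(t) + 1).
Check: d/dt[2*(5*t**2*sqrt(2*t**4 + 2*t**2 + 3)*exp(t) + 1)] = (20*t**6*exp(t) + 80*t**5*exp(t) + 20*t**4*exp(t) + 60*t**3*exp(t) + 30*t**2*exp(t) + 60*t*exp(t))/sqrt(2*t**4 + 2*t**2 + 3), which equals G'(t).

G(t) = 2*(5*t**2*sqrt(2*t**4 + 2*t**2 + 3)*exp(t) + 1)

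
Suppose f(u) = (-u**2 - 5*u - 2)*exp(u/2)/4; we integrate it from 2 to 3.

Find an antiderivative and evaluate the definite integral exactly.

Recognize the product-rule pattern: f = v'r + vr' with v = -u**2/2 - u/2, r = exp(u/2), so integration by parts undoes it.
F(u) = (-u**2 - u)*exp(u/2)/2 is an antiderivative of f.
Check: d/du[(-u**2 - u)*exp(u/2)/2] = -u**2*exp(u/2)/4 - 5*u*exp(u/2)/4 - exp(u/2)/2, which equals f(u).
F(3) = -6*exp(3/2); F(2) = -3*exp(1).
Integral = F(3) - F(2) = -6*exp(3/2) + 3*exp(1).

Antiderivative: F(u) = (-u**2 - u)*exp(u/2)/2; value = -6*exp(3/2) + 3*exp(1)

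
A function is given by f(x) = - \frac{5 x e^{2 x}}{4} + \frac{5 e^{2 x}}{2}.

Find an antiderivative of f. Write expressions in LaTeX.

Recognize the product-rule pattern: f = u'v + uv' with u = \frac{25}{16} - \frac{5 x}{8}, v = e^{2 x}, so integration by parts undoes it.
Check: d/dx[\frac{\left(25 - 10 x\right) e^{2 x}}{16}] = - \frac{5 x e^{2 x}}{4} + \frac{5 e^{2 x}}{2} = f(x).

An antiderivative is F(x) = \frac{\left(25 - 10 x\right) e^{2 x}}{16}.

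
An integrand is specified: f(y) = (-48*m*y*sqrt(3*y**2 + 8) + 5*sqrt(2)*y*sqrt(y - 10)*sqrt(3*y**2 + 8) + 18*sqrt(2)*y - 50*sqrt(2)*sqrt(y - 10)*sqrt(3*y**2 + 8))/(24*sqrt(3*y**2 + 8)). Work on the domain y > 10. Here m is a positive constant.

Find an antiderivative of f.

An antiderivative is F(y) = -m*y**2 + y**2*sqrt(y/2 - 5)/6 - 10*y*sqrt(y/2 - 5)/3 + 50*sqrt(y/2 - 5)/3 + sqrt(3*y**2/2 + 4)/2.

Whatever form F(y) takes, F'(y) = f(y) is non-negotiable.
Check: d/dy[-m*y**2 + y**2*sqrt(y/2 - 5)/6 - 10*y*sqrt(y/2 - 5)/3 + 50*sqrt(y/2 - 5)/3 + sqrt(3*y**2/2 + 4)/2] = sqrt(2)*(-24*sqrt(2)*m*y*sqrt(y - 10)*sqrt(3*y**2 + 8) + 5*y**2*sqrt(3*y**2 + 8) + 18*y*sqrt(y - 10) - 100*y*sqrt(3*y**2 + 8) + 500*sqrt(3*y**2 + 8))/(24*sqrt(y - 10)*sqrt(3*y**2 + 8)), which equals f(y).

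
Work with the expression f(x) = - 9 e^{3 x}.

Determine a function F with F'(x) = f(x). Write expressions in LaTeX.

An antiderivative is F(x) = - 3 e^{3 x}.

Since d/dx undoes antidifferentiation here, F'(x) = f(x) is required of F(x).
Check: d/dx[- 3 e^{3 x}] = - 9 e^{3 x} = f(x).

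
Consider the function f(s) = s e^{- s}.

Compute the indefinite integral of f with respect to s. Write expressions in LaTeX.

Recognize the product-rule pattern: f = u'v + uv' with u = - s - 1, v = e^{- s}, so integration by parts undoes it.
Check: d/ds[\left(- s - 1\right) e^{- s}] = s e^{- s} = f(s).

F(s) = \left(- s - 1\right) e^{- s} + C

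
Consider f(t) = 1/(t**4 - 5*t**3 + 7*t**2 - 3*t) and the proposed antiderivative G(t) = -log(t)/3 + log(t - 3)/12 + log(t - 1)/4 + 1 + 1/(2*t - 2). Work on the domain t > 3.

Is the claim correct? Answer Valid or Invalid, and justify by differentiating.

d/dt[G] = 1/(t**4 - 5*t**3 + 7*t**2 - 3*t)
This equals f(t) exactly, so the claim holds.

Valid - differentiating G returns exactly f.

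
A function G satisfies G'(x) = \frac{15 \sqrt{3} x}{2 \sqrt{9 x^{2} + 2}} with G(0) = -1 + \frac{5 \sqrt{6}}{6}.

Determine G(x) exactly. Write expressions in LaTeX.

The substitution u = 3 x^{2} + \frac{2}{3} works: G'(x) is exactly (dG/du)*(du/dx) for that inner function.
A general antiderivative is \frac{5 \sqrt{3 x^{2} + \frac{2}{3}}}{2} + C.
The condition gives C = -1 + \frac{5 \sqrt{6}}{6} - (\frac{5 \sqrt{6}}{6}) = -1.
So G(x) = \frac{\sqrt{3} \left(5 \sqrt{9 x^{2} + 2} - 2 \sqrt{3}\right)}{6}.
Check: d/dx[\frac{\sqrt{3} \left(5 \sqrt{9 x^{2} + 2} - 2 \sqrt{3}\right)}{6}] = \frac{15 \sqrt{3} x}{2 \sqrt{9 x^{2} + 2}} = G'(x).

G(x) = \frac{\sqrt{3} \left(5 \sqrt{9 x^{2} + 2} - 2 \sqrt{3}\right)}{6}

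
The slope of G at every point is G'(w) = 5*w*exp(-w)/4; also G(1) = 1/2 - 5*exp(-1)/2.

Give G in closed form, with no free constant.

G(w) = (-5*w + 2*exp(w) - 5)*exp(-w)/4

Recognize the product-rule pattern: G'(w) = u'v + uv' with u = -5*w/4 - 5/4, v = exp(-w), so integration by parts undoes it.
A general antiderivative is (-5*w - 5)*exp(-w)/4 + C.
The condition gives C = 1/2 - 5*exp(-1)/2 - (-5*exp(-1)/2) = 1/2.
So G(w) = (-5*w + 2*exp(w) - 5)*exp(-w)/4.
Check: d/dw[(-5*w + 2*exp(w) - 5)*exp(-w)/4] = 5*w*exp(-w)/4 = G'(w).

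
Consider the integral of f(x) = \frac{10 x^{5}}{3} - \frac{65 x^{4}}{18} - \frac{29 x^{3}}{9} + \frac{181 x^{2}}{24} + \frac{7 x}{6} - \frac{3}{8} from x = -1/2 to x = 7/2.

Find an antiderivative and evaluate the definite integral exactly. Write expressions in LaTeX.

Recognize the product-rule pattern: f = u'v + uv' with u = \frac{5 x^{2}}{3} + \frac{x}{3} - \frac{1}{4}, v = \frac{x^{4}}{3} - \frac{x^{3}}{2} - \frac{x^{2}}{3} + \frac{3 x}{2}, so integration by parts undoes it.
F(x) = \frac{x \left(20 x^{2} + 4 x - 3\right) \left(2 x^{3} - 3 x^{2} - 2 x + 9\right)}{72} is an antiderivative of f.
Check: d/dx[\frac{x \left(20 x^{2} + 4 x - 3\right) \left(2 x^{3} - 3 x^{2} - 2 x + 9\right)}{72}] = \frac{10 x^{5}}{3} - \frac{65 x^{4}}{18} - \frac{29 x^{3}}{9} + \frac{181 x^{2}}{24} + \frac{7 x}{6} - \frac{3}{8} = f(x).
F(7/2) = \frac{1904}{3}; F(-1/2) = 0.
Integral = F(7/2) - F(-1/2) = \frac{1904}{3}.

Antiderivative: F(x) = \frac{x \left(20 x^{2} + 4 x - 3\right) \left(2 x^{3} - 3 x^{2} - 2 x + 9\right)}{72}; value = \frac{1904}{3}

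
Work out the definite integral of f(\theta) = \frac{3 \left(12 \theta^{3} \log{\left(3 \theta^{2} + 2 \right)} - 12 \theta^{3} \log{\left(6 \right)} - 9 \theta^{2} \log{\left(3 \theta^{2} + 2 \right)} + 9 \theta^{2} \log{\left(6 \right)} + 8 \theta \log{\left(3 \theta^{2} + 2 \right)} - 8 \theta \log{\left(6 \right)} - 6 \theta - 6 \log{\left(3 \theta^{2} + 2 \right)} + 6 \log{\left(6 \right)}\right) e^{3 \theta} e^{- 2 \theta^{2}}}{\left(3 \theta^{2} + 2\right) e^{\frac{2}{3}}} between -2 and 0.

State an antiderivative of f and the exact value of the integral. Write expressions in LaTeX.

Antiderivative: F(\theta) = \frac{\left(- 3 \log{\left(3 \theta^{2} + 2 \right)} + 3 \log{\left(6 \right)}\right) e^{3 \theta} e^{- 2 \theta^{2}}}{e^{\frac{2}{3}}}; value = \frac{3 \log{\left(\frac{7}{3} \right)}}{e^{\frac{44}{3}}} + \frac{3 \log{\left(3 \right)}}{e^{\frac{2}{3}}}

f has the shape u'v + uv' for u = - 3 e^{- 2 \theta^{2} + 3 \theta - \frac{2}{3}} and v = \log{\left(\frac{\theta^{2}}{2} + \frac{1}{3} \right)} — it is the derivative of the product u*v.
F(\theta) = \frac{\left(- 3 \log{\left(3 \theta^{2} + 2 \right)} + 3 \log{\left(6 \right)}\right) e^{3 \theta} e^{- 2 \theta^{2}}}{e^{\frac{2}{3}}} is an antiderivative of f.
Check: d/d\theta[\frac{\left(- 3 \log{\left(3 \theta^{2} + 2 \right)} + 3 \log{\left(6 \right)}\right) e^{3 \theta} e^{- 2 \theta^{2}}}{e^{\frac{2}{3}}}] = \frac{36 \theta^{3} e^{3 \theta} \log{\left(3 \theta^{2} + 2 \right)} - 36 \theta^{3} e^{3 \theta} \log{\left(6 \right)} - 27 \theta^{2} e^{3 \theta} \log{\left(3 \theta^{2} + 2 \right)} + 27 \theta^{2} e^{3 \theta} \log{\left(6 \right)} + 24 \theta e^{3 \theta} \log{\left(3 \theta^{2} + 2 \right)} - 24 \theta e^{3 \theta} \log{\left(6 \right)} - 18 \theta e^{3 \theta} - 18 e^{3 \theta} \log{\left(3 \theta^{2} + 2 \right)} + 18 e^{3 \theta} \log{\left(6 \right)}}{3 \theta^{2} e^{\frac{2}{3}} e^{2 \theta^{2}} + 2 e^{\frac{2}{3}} e^{2 \theta^{2}}}, which equals f(\theta).
F(0) = - \frac{3 \log{\left(2 \right)}}{e^{\frac{2}{3}}} + \frac{3 \log{\left(6 \right)}}{e^{\frac{2}{3}}}; F(-2) = - \frac{3 \log{\left(14 \right)}}{e^{\frac{44}{3}}} + \frac{3 \log{\left(6 \right)}}{e^{\frac{44}{3}}}.
Integral = F(0) - F(-2) = \frac{3 \log{\left(\frac{7}{3} \right)}}{e^{\frac{44}{3}}} + \frac{3 \log{\left(3 \right)}}{e^{\frac{2}{3}}}.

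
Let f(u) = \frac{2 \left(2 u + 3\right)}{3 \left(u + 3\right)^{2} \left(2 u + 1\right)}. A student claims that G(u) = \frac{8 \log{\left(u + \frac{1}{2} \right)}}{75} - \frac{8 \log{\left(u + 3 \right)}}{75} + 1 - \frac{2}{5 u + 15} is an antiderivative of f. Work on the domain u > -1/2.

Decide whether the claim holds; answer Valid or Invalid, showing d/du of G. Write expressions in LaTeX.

Valid - differentiating G returns exactly f.

d/du[G] = \frac{4 u + 6}{6 u^{3} + 39 u^{2} + 72 u + 27}
This equals f(u) exactly, so the claim holds.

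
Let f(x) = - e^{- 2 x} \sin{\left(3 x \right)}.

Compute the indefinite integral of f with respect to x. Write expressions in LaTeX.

Check any antiderivative F(x) by computing F'(x) and comparing it with f(x).
Check: d/dx[\frac{\left(2 \sin{\left(3 x \right)} + 3 \cos{\left(3 x \right)}\right) e^{- 2 x}}{13}] = - e^{- 2 x} \sin{\left(3 x \right)} = f(x).

F(x) = \frac{\left(2 \sin{\left(3 x \right)} + 3 \cos{\left(3 x \right)}\right) e^{- 2 x}}{13} + C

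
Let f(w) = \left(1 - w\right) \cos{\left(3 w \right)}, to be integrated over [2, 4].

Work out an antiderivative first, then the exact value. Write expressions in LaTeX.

Antiderivative: F(w) = - \frac{3 w \sin{\left(3 w \right)} - 3 \sin{\left(3 w \right)} + \cos{\left(3 w \right)}}{9}; value = - \frac{\cos{\left(12 \right)}}{9} + \frac{\sin{\left(6 \right)}}{3} + \frac{\cos{\left(6 \right)}}{9} - \sin{\left(12 \right)}

An antiderivative F(w) passes only if d/dw[F] lands on f(w) exactly.
F(w) = - \frac{3 w \sin{\left(3 w \right)} - 3 \sin{\left(3 w \right)} + \cos{\left(3 w \right)}}{9} is an antiderivative of f.
Check: d/dw[- \frac{3 w \sin{\left(3 w \right)} - 3 \sin{\left(3 w \right)} + \cos{\left(3 w \right)}}{9}] = - w \cos{\left(3 w \right)} + \cos{\left(3 w \right)}, which equals f(w).
F(4) = - \frac{\cos{\left(12 \right)}}{9} - \sin{\left(12 \right)}; F(2) = - \frac{\cos{\left(6 \right)}}{9} - \frac{\sin{\left(6 \right)}}{3}.
Integral = F(4) - F(2) = - \frac{\cos{\left(12 \right)}}{9} + \frac{\sin{\left(6 \right)}}{3} + \frac{\cos{\left(6 \right)}}{9} - \sin{\left(12 \right)}.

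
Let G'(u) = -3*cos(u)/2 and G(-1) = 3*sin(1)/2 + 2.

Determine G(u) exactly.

G(u) = 2 - 3*sin(u)/2

Since d/du undoes antidifferentiation here, G(u) must give back the stated G'(u).
A general antiderivative is -3*sin(u)/2 + C.
The condition gives C = 3*sin(1)/2 + 2 - (3*sin(1)/2) = 2.
So G(u) = 2 - 3*sin(u)/2.
Check: d/du[2 - 3*sin(u)/2] = -3*cos(u)/2 = G'(u).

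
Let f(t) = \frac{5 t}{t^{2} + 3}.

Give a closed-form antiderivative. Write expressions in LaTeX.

An antiderivative is F(t) = \frac{5 \log{\left(t^{2} + 3 \right)}}{2}.

f matches the chain-rule pattern g'(h)*h' with inner function h(t) = t^{2} + 3; substituting u = h(t) collapses the integral.
Check: d/dt[\frac{5 \log{\left(t^{2} + 3 \right)}}{2}] = \frac{5 t}{t^{2} + 3} = f(t).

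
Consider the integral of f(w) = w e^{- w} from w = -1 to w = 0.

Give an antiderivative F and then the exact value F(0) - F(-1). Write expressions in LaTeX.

f has the shape u'v + uv' for u = - w - 1 and v = e^{- w} — it is the derivative of the product u*v.
F(w) = - w e^{- w} - e^{- w} is an antiderivative of f.
Check: d/dw[- w e^{- w} - e^{- w}] = w e^{- w} = f(w).
F(0) = -1; F(-1) = 0.
Integral = F(0) - F(-1) = -1.

Antiderivative: F(w) = - w e^{- w} - e^{- w}; value = -1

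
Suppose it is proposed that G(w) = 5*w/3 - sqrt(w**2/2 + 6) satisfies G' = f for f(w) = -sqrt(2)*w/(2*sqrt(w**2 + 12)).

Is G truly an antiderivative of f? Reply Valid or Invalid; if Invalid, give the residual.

d/dw[G] = (-3*sqrt(2)*w + 10*sqrt(w**2 + 12))/(6*sqrt(w**2 + 12))
d/dw[G] - f(w) = 5/3 != 0.

Invalid: d/dw[G] - f = 5/3, which is not 0.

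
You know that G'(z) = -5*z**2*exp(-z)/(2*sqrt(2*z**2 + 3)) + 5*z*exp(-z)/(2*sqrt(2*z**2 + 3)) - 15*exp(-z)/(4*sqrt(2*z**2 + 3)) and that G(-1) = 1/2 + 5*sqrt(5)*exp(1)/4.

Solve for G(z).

G(z) = 5*sqrt(2*z**2 + 3)*exp(-z)/4 + 1/2

Recognize the product-rule pattern: G'(z) = u'v + uv' with u = 5*sqrt(2*z**2 + 3)/4, v = exp(-z), so integration by parts undoes it.
A general antiderivative is 5*sqrt(2*z**2 + 3)*exp(-z)/4 + C.
The condition gives C = 1/2 + 5*sqrt(5)*exp(1)/4 - (5*sqrt(5)*exp(1)/4) = 1/2.
So G(z) = 5*sqrt(2*z**2 + 3)*exp(-z)/4 + 1/2.
Check: d/dz[5*sqrt(2*z**2 + 3)*exp(-z)/4 + 1/2] = (-10*z**2 + 10*z - 15)*exp(-z)/(4*sqrt(2*z**2 + 3)), which equals G'(z).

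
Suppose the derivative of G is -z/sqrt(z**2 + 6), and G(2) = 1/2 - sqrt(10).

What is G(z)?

The substitution u = z**2 + 6 works: G'(z) is exactly (dG/du)*(du/dz) for that inner function.
A general antiderivative is -sqrt(z**2 + 6) + C.
The condition gives C = 1/2 - sqrt(10) - (-sqrt(10)) = 1/2.
So G(z) = (1 - 2*sqrt(z**2 + 6))/2.
Check: d/dz[(1 - 2*sqrt(z**2 + 6))/2] = -z/sqrt(z**2 + 6) = G'(z).

G(z) = (1 - 2*sqrt(z**2 + 6))/2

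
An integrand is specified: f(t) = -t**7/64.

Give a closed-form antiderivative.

An antiderivative is F(t) = -t**8/512.

An antiderivative F(t) passes only if d/dt[F] lands on f(t) exactly.
Check: d/dt[-t**8/512] = -t**7/64 = f(t).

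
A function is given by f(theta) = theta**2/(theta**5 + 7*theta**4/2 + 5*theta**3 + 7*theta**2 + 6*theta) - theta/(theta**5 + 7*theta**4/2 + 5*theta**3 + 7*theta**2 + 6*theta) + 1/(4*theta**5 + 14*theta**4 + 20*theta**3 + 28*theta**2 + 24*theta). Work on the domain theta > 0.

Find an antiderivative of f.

An antiderivative is F(theta) = log(theta)/24 - 64*log(theta + 3/2)/51 + 25*log(theta + 2)/24 + 35*log(theta**2 + 2)/408 + 41*sqrt(2)*atan(sqrt(2)*theta/2)/408.

Factor the denominator (2*theta*(theta + 2)*(2*theta + 3)*(theta**2 + 2)) and decompose: f = (35*theta + 41)/(204*(theta**2 + 2)) - 128/(51*(2*theta + 3)) + 25/(24*(theta + 2)) + 1/(24*theta); each piece integrates to a log, atan, or power term.
Check: d/dtheta[log(theta)/24 - 64*log(theta + 3/2)/51 + 25*log(theta + 2)/24 + 35*log(theta**2 + 2)/408 + 41*sqrt(2)*atan(sqrt(2)*theta/2)/408] = (4*theta**2 - 4*theta + 1)/(4*theta**5 + 14*theta**4 + 20*theta**3 + 28*theta**2 + 24*theta), which equals f(theta).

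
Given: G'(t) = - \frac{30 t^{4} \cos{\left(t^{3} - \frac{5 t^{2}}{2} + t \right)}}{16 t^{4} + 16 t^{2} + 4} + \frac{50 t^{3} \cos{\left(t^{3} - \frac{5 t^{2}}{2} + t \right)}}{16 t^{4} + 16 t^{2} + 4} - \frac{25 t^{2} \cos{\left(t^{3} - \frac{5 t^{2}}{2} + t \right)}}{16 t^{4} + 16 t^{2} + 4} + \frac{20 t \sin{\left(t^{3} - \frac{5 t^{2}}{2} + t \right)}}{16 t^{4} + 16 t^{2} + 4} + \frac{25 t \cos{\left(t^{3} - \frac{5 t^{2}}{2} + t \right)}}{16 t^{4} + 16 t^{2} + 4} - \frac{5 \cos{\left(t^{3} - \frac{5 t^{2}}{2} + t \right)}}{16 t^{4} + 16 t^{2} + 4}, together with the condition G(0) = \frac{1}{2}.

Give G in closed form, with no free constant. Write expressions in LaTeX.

G'(t) has the shape u'v + uv' for u = - \frac{5}{2 \left(4 t^{2} + 2\right)} and v = \sin{\left(t^{3} - \frac{5 t^{2}}{2} + t \right)} — it is the derivative of the product u*v.
A general antiderivative is - \frac{5 \sin{\left(t^{3} - \frac{5 t^{2}}{2} + t \right)}}{2 \left(4 t^{2} + 2\right)} + C.
The condition gives C = \frac{1}{2} - (0) = \frac{1}{2}.
So G(t) = \frac{4 t^{2} - 5 \sin{\left(t^{3} - \frac{5 t^{2}}{2} + t \right)} + 2}{8 t^{2} + 4}.
Check: d/dt[\frac{4 t^{2} - 5 \sin{\left(t^{3} - \frac{5 t^{2}}{2} + t \right)} + 2}{8 t^{2} + 4}] = \frac{- 30 t^{4} \cos{\left(t^{3} - \frac{5 t^{2}}{2} + t \right)} + 50 t^{3} \cos{\left(t^{3} - \frac{5 t^{2}}{2} + t \right)} - 25 t^{2} \cos{\left(t^{3} - \frac{5 t^{2}}{2} + t \right)} + 20 t \sin{\left(t^{3} - \frac{5 t^{2}}{2} + t \right)} + 25 t \cos{\left(t^{3} - \frac{5 t^{2}}{2} + t \right)} - 5 \cos{\left(t^{3} - \frac{5 t^{2}}{2} + t \right)}}{16 t^{4} + 16 t^{2} + 4}, which equals G'(t).

G(t) = \frac{4 t^{2} - 5 \sin{\left(t^{3} - \frac{5 t^{2}}{2} + t \right)} + 2}{8 t^{2} + 4}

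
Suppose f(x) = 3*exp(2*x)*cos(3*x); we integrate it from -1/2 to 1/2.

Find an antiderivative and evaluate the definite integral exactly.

Differentiate the proposed F(x) back; it has to land on f(x) exactly.
F(x) = 3*(3*sin(3*x) + 2*cos(3*x))*exp(2*x)/13 is an antiderivative of f.
Check: d/dx[3*(3*sin(3*x) + 2*cos(3*x))*exp(2*x)/13] = 3*exp(2*x)*cos(3*x) = f(x).
F(1/2) = 6*exp(1)*cos(3/2)/13 + 9*exp(1)*sin(3/2)/13; F(-1/2) = -9*exp(-1)*sin(3/2)/13 + 6*exp(-1)*cos(3/2)/13.
Integral = F(1/2) - F(-1/2) = -6*exp(-1)*cos(3/2)/13 + 6*exp(1)*cos(3/2)/13 + 9*exp(-1)*sin(3/2)/13 + 9*exp(1)*sin(3/2)/13.

Antiderivative: F(x) = 3*(3*sin(3*x) + 2*cos(3*x))*exp(2*x)/13; value = -6*exp(-1)*cos(3/2)/13 + 6*exp(1)*cos(3/2)/13 + 9*exp(-1)*sin(3/2)/13 + 9*exp(1)*sin(3/2)/13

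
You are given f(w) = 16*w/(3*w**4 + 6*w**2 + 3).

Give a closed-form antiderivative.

An antiderivative is F(w) = -4/(3*(w**2/2 + 1/2)).

The substitution u = w**2/2 + 1/2 works: f is exactly (dF/du)*(du/dw) for that inner function.
Check: d/dw[-4/(3*(w**2/2 + 1/2))] = 16*w/(3*w**4 + 6*w**2 + 3) = f(w).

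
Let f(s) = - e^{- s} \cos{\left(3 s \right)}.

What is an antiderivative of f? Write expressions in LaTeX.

A candidate is checked by its d/ds: the result must match f(s).
Check: d/ds[- \frac{3 e^{- s} \sin{\left(3 s \right)}}{10} + \frac{e^{- s} \cos{\left(3 s \right)}}{10}] = - e^{- s} \cos{\left(3 s \right)} = f(s).

An antiderivative is F(s) = - \frac{3 e^{- s} \sin{\left(3 s \right)}}{10} + \frac{e^{- s} \cos{\left(3 s \right)}}{10}.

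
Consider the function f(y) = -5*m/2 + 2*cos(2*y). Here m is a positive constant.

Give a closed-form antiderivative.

Recover f(y) by differentiating a candidate F(y); any mismatch rules it out.
Check: d/dy[-(5*m*y - 2*sin(2*y))/2] = -5*m/2 + 2*cos(2*y) = f(y).

An antiderivative is F(y) = -(5*m*y - 2*sin(2*y))/2.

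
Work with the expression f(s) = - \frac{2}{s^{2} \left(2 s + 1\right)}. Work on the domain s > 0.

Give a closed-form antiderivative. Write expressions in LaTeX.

Factor the denominator (s^{2} \left(2 s + 1\right)) and decompose: f = - \frac{8}{2 s + 1} + \frac{4}{s} - \frac{2}{s^{2}}; each piece integrates to a log, atan, or power term.
Check: d/ds[- \frac{2 \left(- 2 s \log{\left(s \right)} + 2 s \log{\left(s + \frac{1}{2} \right)} - 1\right)}{s}] = - \frac{2}{2 s^{3} + s^{2}}, which equals f(s).

An antiderivative is F(s) = - \frac{2 \left(- 2 s \log{\left(s \right)} + 2 s \log{\left(s + \frac{1}{2} \right)} - 1\right)}{s}.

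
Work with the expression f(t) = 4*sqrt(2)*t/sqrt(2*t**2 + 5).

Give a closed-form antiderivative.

An antiderivative is F(t) = 2*sqrt(2)*sqrt(2*t**2 + 5).

f matches the chain-rule pattern g'(h)*h' with inner function h(t) = t**2 + 5/2; substituting u = h(t) collapses the integral.
Check: d/dt[2*sqrt(2)*sqrt(2*t**2 + 5)] = 4*sqrt(2)*t/sqrt(2*t**2 + 5) = f(t).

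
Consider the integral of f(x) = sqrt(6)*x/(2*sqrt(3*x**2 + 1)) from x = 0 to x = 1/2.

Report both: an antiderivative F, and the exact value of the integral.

f matches the chain-rule pattern g'(h)*h' with inner function h(x) = 2*x**2 + 2/3; substituting u = h(x) collapses the integral.
F(x) = sqrt(2*x**2 + 2/3)/2 is an antiderivative of f.
Check: d/dx[sqrt(2*x**2 + 2/3)/2] = sqrt(6)*x/(2*sqrt(3*x**2 + 1)) = f(x).
F(1/2) = sqrt(42)/12; F(0) = sqrt(6)/6.
Integral = F(1/2) - F(0) = -sqrt(6)/6 + sqrt(42)/12.

Antiderivative: F(x) = sqrt(2*x**2 + 2/3)/2; value = -sqrt(6)/6 + sqrt(42)/12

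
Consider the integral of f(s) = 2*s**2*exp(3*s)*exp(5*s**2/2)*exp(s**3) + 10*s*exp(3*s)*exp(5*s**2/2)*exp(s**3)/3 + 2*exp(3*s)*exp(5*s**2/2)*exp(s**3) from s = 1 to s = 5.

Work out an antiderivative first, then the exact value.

Antiderivative: F(s) = 2*exp(3*s)*exp(5*s**2/2)*exp(s**3)/3; value = -2*exp(13/2)/3 + 2*exp(405/2)/3

The substitution u = s**3 + 5*s**2/2 + 3*s works: f is exactly (dF/du)*(du/ds) for that inner function.
F(s) = 2*exp(3*s)*exp(5*s**2/2)*exp(s**3)/3 is an antiderivative of f.
Check: d/ds[2*exp(3*s)*exp(5*s**2/2)*exp(s**3)/3] = 2*s**2*exp(3*s)*exp(5*s**2/2)*exp(s**3) + 10*s*exp(3*s)*exp(5*s**2/2)*exp(s**3)/3 + 2*exp(3*s)*exp(5*s**2/2)*exp(s**3) = f(s).
F(5) = 2*exp(405/2)/3; F(1) = 2*exp(13/2)/3.
Integral = F(5) - F(1) = -2*exp(13/2)/3 + 2*exp(405/2)/3.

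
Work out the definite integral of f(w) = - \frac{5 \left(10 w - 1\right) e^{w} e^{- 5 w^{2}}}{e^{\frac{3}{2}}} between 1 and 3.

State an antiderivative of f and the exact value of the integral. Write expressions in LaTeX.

f matches the chain-rule pattern g'(h)*h' with inner function h(w) = - 5 w^{2} + w - \frac{3}{2}; substituting u = h(w) collapses the integral.
F(w) = \frac{5 e^{w} e^{- 5 w^{2}}}{e^{\frac{3}{2}}} is an antiderivative of f.
Check: d/dw[\frac{5 e^{w} e^{- 5 w^{2}}}{e^{\frac{3}{2}}}] = \frac{\left(- 50 w e^{w} + 5 e^{w}\right) e^{- 5 w^{2}}}{e^{\frac{3}{2}}}, which equals f(w).
F(3) = \frac{5}{e^{\frac{87}{2}}}; F(1) = \frac{5}{e^{\frac{11}{2}}}.
Integral = F(3) - F(1) = - \frac{5}{e^{\frac{11}{2}}} + \frac{5}{e^{\frac{87}{2}}}.

Antiderivative: F(w) = \frac{5 e^{w} e^{- 5 w^{2}}}{e^{\frac{3}{2}}}; value = - \frac{5}{e^{\frac{11}{2}}} + \frac{5}{e^{\frac{87}{2}}}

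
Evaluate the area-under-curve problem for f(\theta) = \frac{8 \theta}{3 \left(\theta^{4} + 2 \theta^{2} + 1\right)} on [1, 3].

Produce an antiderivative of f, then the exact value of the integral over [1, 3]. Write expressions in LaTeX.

Antiderivative: F(\theta) = - \frac{4}{3 \left(\theta^{2} + 1\right)}; value = \frac{8}{15}

The substitution u = 3 \theta^{2} + 3 works: f is exactly (dF/du)*(du/d\theta) for that inner function.
F(\theta) = - \frac{4}{3 \left(\theta^{2} + 1\right)} is an antiderivative of f.
Check: d/d\theta[- \frac{4}{3 \left(\theta^{2} + 1\right)}] = \frac{8 \theta}{3 \theta^{4} + 6 \theta^{2} + 3}, which equals f(\theta).
F(3) = - \frac{2}{15}; F(1) = - \frac{2}{3}.
Integral = F(3) - F(1) = \frac{8}{15}.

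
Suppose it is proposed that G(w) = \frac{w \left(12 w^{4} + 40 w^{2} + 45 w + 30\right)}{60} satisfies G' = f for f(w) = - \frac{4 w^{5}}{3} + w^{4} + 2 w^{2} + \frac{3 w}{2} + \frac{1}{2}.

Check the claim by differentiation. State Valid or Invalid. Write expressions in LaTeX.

Invalid: d/dw[G] - f = \frac{4 w^{5}}{3}, which is not 0.

d/dw[G] = w^{4} + 2 w^{2} + \frac{3 w}{2} + \frac{1}{2}
d/dw[G] - f(w) = \frac{4 w^{5}}{3} != 0.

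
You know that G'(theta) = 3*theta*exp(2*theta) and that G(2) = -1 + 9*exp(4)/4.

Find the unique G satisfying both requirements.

G'(theta) has the shape u'v + uv' for u = 3*theta/2 - 3/4 and v = exp(2*theta) — it is the derivative of the product u*v.
A general antiderivative is (6*theta - 3)*exp(2*theta)/4 + C.
The condition gives C = -1 + 9*exp(4)/4 - (9*exp(4)/4) = -1.
So G(theta) = 3*theta*exp(2*theta)/2 - 3*exp(2*theta)/4 - 1.
Check: d/dtheta[3*theta*exp(2*theta)/2 - 3*exp(2*theta)/4 - 1] = 3*theta*exp(2*theta) = G'(theta).

G(theta) = 3*theta*exp(2*theta)/2 - 3*exp(2*theta)/4 - 1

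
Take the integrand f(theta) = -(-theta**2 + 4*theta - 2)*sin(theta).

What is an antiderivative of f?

An antiderivative is F(theta) = -theta**2*cos(theta) + 2*theta*sin(theta) + 4*theta*cos(theta) - 4*sin(theta).

A candidate is checked by its d/dtheta: the result must match f(theta).
Check: d/dtheta[-theta**2*cos(theta) + 2*theta*sin(theta) + 4*theta*cos(theta) - 4*sin(theta)] = theta**2*sin(theta) - 4*theta*sin(theta) + 2*sin(theta), which equals f(theta).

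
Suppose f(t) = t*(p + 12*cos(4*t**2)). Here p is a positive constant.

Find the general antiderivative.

F(t) = (p*t**2 + 3*sin(4*t**2))/2 + C

Recover f(t) by differentiating a candidate F(t); any mismatch rules it out.
Check: d/dt[(p*t**2 + 3*sin(4*t**2))/2] = p*t + 12*t*cos(4*t**2), which equals f(t).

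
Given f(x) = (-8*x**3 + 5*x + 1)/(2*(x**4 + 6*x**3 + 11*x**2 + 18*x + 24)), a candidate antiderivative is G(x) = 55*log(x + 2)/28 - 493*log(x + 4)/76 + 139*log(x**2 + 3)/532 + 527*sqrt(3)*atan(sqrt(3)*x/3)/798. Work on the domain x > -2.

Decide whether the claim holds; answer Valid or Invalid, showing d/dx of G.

d/dx[G] = (-8*x**3 + 5*x + 1)/(2*x**4 + 12*x**3 + 22*x**2 + 36*x + 48)
This equals f(x) exactly, so the claim holds.

Valid. The derivative of G reproduces f.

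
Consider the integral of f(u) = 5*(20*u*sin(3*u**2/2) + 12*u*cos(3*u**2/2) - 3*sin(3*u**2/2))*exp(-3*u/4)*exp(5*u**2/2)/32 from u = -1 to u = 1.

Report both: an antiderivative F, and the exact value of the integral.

Antiderivative: F(u) = 5*exp(5*u**2/2 - 3*u/4)*sin(3*u**2/2)/8; value = -5*exp(13/4)*sin(3/2)/8 + 5*exp(7/4)*sin(3/2)/8

Recognize the product-rule pattern: f = v'r + vr' with v = 5*exp(5*u**2/2 - 3*u/4)/8, r = sin(3*u**2/2), so integration by parts undoes it.
F(u) = 5*exp(5*u**2/2 - 3*u/4)*sin(3*u**2/2)/8 is an antiderivative of f.
Check: d/du[5*exp(5*u**2/2 - 3*u/4)*sin(3*u**2/2)/8] = 25*u*exp(-3*u/4)*exp(5*u**2/2)*sin(3*u**2/2)/8 + 15*u*exp(-3*u/4)*exp(5*u**2/2)*cos(3*u**2/2)/8 - 15*exp(-3*u/4)*exp(5*u**2/2)*sin(3*u**2/2)/32, which equals f(u).
F(1) = 5*exp(7/4)*sin(3/2)/8; F(-1) = 5*exp(13/4)*sin(3/2)/8.
Integral = F(1) - F(-1) = -5*exp(13/4)*sin(3/2)/8 + 5*exp(7/4)*sin(3/2)/8.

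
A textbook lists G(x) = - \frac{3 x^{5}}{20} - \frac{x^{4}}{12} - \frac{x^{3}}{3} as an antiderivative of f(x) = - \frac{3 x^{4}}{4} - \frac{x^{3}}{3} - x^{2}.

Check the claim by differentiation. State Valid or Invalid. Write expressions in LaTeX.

d/dx[G] = - \frac{3 x^{4}}{4} - \frac{x^{3}}{3} - x^{2}
This equals f(x) exactly, so the claim holds.

Valid - differentiating G returns exactly f.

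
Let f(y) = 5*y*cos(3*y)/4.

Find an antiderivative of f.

An antiderivative is F(y) = 5*(3*y*sin(3*y) + cos(3*y))/36.

Since d/dy undoes antidifferentiation here, F'(y) = f(y) is required of F(y).
Check: d/dy[5*(3*y*sin(3*y) + cos(3*y))/36] = 5*y*cos(3*y)/4 = f(y).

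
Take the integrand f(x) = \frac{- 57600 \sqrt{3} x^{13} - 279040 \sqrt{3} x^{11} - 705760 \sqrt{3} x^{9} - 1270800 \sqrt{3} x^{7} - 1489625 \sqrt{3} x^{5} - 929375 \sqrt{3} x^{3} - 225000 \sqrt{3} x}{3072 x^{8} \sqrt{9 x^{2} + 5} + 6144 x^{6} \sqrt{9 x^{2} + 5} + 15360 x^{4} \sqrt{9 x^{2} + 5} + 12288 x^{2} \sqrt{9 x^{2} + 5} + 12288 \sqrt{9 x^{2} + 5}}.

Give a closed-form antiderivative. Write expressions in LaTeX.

Since d/dx undoes antidifferentiation here, F'(x) = f(x) is required of F(x).
Check: d/dx[- \frac{5 \sqrt{3} \left(4 x^{2} + 5\right)^{4} \sqrt{9 x^{2} + 5}}{3072 \left(x^{4} + x^{2} + 2\right)}] = \frac{- 57600 \sqrt{3} x^{13} - 279040 \sqrt{3} x^{11} - 705760 \sqrt{3} x^{9} - 1270800 \sqrt{3} x^{7} - 1489625 \sqrt{3} x^{5} - 929375 \sqrt{3} x^{3} - 225000 \sqrt{3} x}{3072 x^{8} \sqrt{9 x^{2} + 5} + 6144 x^{6} \sqrt{9 x^{2} + 5} + 15360 x^{4} \sqrt{9 x^{2} + 5} + 12288 x^{2} \sqrt{9 x^{2} + 5} + 12288 \sqrt{9 x^{2} + 5}} = f(x).

An antiderivative is F(x) = - \frac{5 \sqrt{3} \left(4 x^{2} + 5\right)^{4} \sqrt{9 x^{2} + 5}}{3072 \left(x^{4} + x^{2} + 2\right)}.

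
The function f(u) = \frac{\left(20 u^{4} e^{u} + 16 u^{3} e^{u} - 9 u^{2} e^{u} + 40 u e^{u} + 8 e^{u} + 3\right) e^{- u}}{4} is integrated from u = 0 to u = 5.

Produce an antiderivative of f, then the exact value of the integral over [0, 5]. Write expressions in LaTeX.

Antiderivative: F(u) = u^{5} + u^{4} - \frac{3 u^{3}}{4} + 5 u^{2} + 2 u - \frac{3 e^{- u}}{4}; value = 3792 - \frac{3}{4 e^{5}}

Differentiate the proposed F(u) back; it has to land on f(u) exactly.
F(u) = u^{5} + u^{4} - \frac{3 u^{3}}{4} + 5 u^{2} + 2 u - \frac{3 e^{- u}}{4} is an antiderivative of f.
Check: d/du[u^{5} + u^{4} - \frac{3 u^{3}}{4} + 5 u^{2} + 2 u - \frac{3 e^{- u}}{4}] = \frac{\left(20 u^{4} e^{u} + 16 u^{3} e^{u} - 9 u^{2} e^{u} + 40 u e^{u} + 8 e^{u} + 3\right) e^{- u}}{4} = f(u).
F(5) = \frac{15165}{4} - \frac{3}{4 e^{5}}; F(0) = - \frac{3}{4}.
Integral = F(5) - F(0) = 3792 - \frac{3}{4 e^{5}}.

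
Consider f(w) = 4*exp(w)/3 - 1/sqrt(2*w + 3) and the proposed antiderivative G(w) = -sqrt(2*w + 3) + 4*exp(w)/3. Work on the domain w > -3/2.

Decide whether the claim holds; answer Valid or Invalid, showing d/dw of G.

Valid - differentiating G returns exactly f.

d/dw[G] = (4*sqrt(2*w + 3)*exp(w) - 3)/(3*sqrt(2*w + 3))
This equals f(w) exactly, so the claim holds.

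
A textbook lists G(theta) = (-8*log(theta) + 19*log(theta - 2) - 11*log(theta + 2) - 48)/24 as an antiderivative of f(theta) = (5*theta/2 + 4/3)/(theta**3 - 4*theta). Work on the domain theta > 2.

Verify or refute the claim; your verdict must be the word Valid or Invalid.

d/dtheta[G] = (15*theta + 8)/(6*theta**3 - 24*theta)
This equals f(theta) exactly, so the claim holds.

Valid. The derivative of G reproduces f.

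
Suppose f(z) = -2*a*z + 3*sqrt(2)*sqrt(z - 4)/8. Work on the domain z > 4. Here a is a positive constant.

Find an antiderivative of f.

An antiderivative is F(z) = (-4*a*z**2 + sqrt(2)*(z - 4)**(3/2))/4.

Integrate term by term and add the pieces.
Check: d/dz[(-4*a*z**2 + sqrt(2)*(z - 4)**(3/2))/4] = -2*a*z + 3*sqrt(2)*sqrt(z - 4)/8 = f(z).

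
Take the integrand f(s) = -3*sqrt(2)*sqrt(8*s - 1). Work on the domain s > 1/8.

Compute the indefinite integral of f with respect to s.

F(s) = -(4*s - 1/2)**(3/2) + C

For F(s) to be correct the identity F'(s) - f(s) = 0 must hold.
Check: d/ds[-(4*s - 1/2)**(3/2)] = -3*sqrt(2)*sqrt(8*s - 1) = f(s).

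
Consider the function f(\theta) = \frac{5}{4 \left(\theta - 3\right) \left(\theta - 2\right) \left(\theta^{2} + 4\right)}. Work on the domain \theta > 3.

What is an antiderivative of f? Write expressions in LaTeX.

Factor the denominator (4 \left(\theta - 3\right) \left(\theta - 2\right) \left(\theta^{2} + 4\right)) and decompose: f = \frac{5 \left(5 \theta + 2\right)}{416 \left(\theta^{2} + 4\right)} - \frac{5}{32 \left(\theta - 2\right)} + \frac{5}{52 \left(\theta - 3\right)}; each piece integrates to a log, atan, or power term.
Check: d/d\theta[\frac{5 \log{\left(\theta - 3 \right)}}{52} - \frac{5 \log{\left(\theta - 2 \right)}}{32} + \frac{25 \log{\left(\theta^{2} + 4 \right)}}{832} + \frac{5 \operatorname{atan}{\left(\frac{\theta}{2} \right)}}{416}] = \frac{5}{4 \theta^{4} - 20 \theta^{3} + 40 \theta^{2} - 80 \theta + 96}, which equals f(\theta).

An antiderivative is F(\theta) = \frac{5 \log{\left(\theta - 3 \right)}}{52} - \frac{5 \log{\left(\theta - 2 \right)}}{32} + \frac{25 \log{\left(\theta^{2} + 4 \right)}}{832} + \frac{5 \operatorname{atan}{\left(\frac{\theta}{2} \right)}}{416}.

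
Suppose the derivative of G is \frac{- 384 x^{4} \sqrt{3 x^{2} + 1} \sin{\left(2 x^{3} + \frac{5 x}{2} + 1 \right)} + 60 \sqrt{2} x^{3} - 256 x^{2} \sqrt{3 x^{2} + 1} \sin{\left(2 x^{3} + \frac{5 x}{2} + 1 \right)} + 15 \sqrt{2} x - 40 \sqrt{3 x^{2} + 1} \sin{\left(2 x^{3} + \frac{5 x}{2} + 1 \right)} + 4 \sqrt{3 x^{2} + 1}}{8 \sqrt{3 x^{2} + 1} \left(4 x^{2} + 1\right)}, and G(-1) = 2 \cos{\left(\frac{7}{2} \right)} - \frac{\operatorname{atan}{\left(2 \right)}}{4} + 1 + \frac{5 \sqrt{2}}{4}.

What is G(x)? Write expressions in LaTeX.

Since d/dx undoes antidifferentiation here, G(x) must give back the stated G'(x).
A general antiderivative is \frac{5 \sqrt{\frac{3 x^{2}}{2} + \frac{1}{2}}}{4} + 2 \cos{\left(2 x^{3} + \frac{5 x}{2} + 1 \right)} + \frac{\operatorname{atan}{\left(2 x \right)}}{4} + C.
The condition gives C = 2 \cos{\left(\frac{7}{2} \right)} - \frac{\operatorname{atan}{\left(2 \right)}}{4} + 1 + \frac{5 \sqrt{2}}{4} - (2 \cos{\left(\frac{7}{2} \right)} - \frac{\operatorname{atan}{\left(2 \right)}}{4} + \frac{5 \sqrt{2}}{4}) = 1.
So G(x) = \frac{5 \sqrt{\frac{3 x^{2}}{2} + \frac{1}{2}}}{4} + 2 \cos{\left(2 x^{3} + \frac{5 x}{2} + 1 \right)} + \frac{\operatorname{atan}{\left(2 x \right)}}{4} + 1.
Check: d/dx[\frac{5 \sqrt{\frac{3 x^{2}}{2} + \frac{1}{2}}}{4} + 2 \cos{\left(2 x^{3} + \frac{5 x}{2} + 1 \right)} + \frac{\operatorname{atan}{\left(2 x \right)}}{4} + 1] = \frac{- 384 x^{4} \sqrt{3 x^{2} + 1} \sin{\left(2 x^{3} + \frac{5 x}{2} + 1 \right)} + 60 \sqrt{2} x^{3} - 256 x^{2} \sqrt{3 x^{2} + 1} \sin{\left(2 x^{3} + \frac{5 x}{2} + 1 \right)} + 15 \sqrt{2} x - 40 \sqrt{3 x^{2} + 1} \sin{\left(2 x^{3} + \frac{5 x}{2} + 1 \right)} + 4 \sqrt{3 x^{2} + 1}}{32 x^{2} \sqrt{3 x^{2} + 1} + 8 \sqrt{3 x^{2} + 1}}, which equals G'(x).

G(x) = \frac{5 \sqrt{\frac{3 x^{2}}{2} + \frac{1}{2}}}{4} + 2 \cos{\left(2 x^{3} + \frac{5 x}{2} + 1 \right)} + \frac{\operatorname{atan}{\left(2 x \right)}}{4} + 1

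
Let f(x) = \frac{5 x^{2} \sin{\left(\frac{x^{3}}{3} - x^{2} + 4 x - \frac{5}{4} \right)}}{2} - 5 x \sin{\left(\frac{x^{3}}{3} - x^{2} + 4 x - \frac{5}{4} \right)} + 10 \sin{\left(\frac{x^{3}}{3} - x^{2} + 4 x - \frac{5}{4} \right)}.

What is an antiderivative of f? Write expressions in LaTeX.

An antiderivative is F(x) = - \frac{5 \cos{\left(\frac{x^{3}}{3} - x^{2} + 4 x - \frac{5}{4} \right)}}{2}.

f matches the chain-rule pattern g'(h)*h' with inner function h(x) = \frac{x^{3}}{3} - x^{2} + 4 x - \frac{5}{4}; substituting u = h(x) collapses the integral.
Check: d/dx[- \frac{5 \cos{\left(\frac{x^{3}}{3} - x^{2} + 4 x - \frac{5}{4} \right)}}{2}] = \frac{5 x^{2} \sin{\left(\frac{x^{3}}{3} - x^{2} + 4 x - \frac{5}{4} \right)}}{2} - 5 x \sin{\left(\frac{x^{3}}{3} - x^{2} + 4 x - \frac{5}{4} \right)} + 10 \sin{\left(\frac{x^{3}}{3} - x^{2} + 4 x - \frac{5}{4} \right)} = f(x).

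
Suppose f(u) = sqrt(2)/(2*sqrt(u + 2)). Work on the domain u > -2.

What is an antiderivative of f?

A first test for any F(u): its u-derivative must equal f(u) identically.
Check: d/du[sqrt(2)*sqrt(u + 2)] = sqrt(2)/(2*sqrt(u + 2)) = f(u).

An antiderivative is F(u) = sqrt(2)*sqrt(u + 2).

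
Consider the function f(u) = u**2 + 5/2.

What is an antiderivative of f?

Differentiate the proposed F(u) back; it has to land on f(u) exactly.
Check: d/du[u*(2*u**2 + 15)/6] = u**2 + 5/2 = f(u).

An antiderivative is F(u) = u*(2*u**2 + 15)/6.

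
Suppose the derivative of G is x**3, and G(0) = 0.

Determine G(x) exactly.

Recover the given G'(x) by differentiating a candidate G(x); any mismatch rules it out.
A general antiderivative is x**4/4 + C.
The condition gives C = 0 - (0) = 0.
So G(x) = x**4/4.
Check: d/dx[x**4/4] = x**3 = G'(x).

G(x) = x**4/4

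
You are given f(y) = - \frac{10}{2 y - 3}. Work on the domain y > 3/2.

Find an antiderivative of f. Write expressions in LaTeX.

Check any antiderivative F(y) by computing F'(y) and comparing it with f(y).
Check: d/dy[- 5 \log{\left(y - \frac{3}{2} \right)}] = - \frac{10}{2 y - 3} = f(y).

An antiderivative is F(y) = - 5 \log{\left(y - \frac{3}{2} \right)}.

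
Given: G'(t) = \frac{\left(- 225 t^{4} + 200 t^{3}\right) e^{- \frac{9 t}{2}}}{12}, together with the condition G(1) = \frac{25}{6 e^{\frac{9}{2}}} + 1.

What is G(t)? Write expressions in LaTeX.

Recognize the product-rule pattern: G'(t) = u'v + uv' with u = \frac{25 t^{4}}{6}, v = e^{- \frac{9 t}{2}}, so integration by parts undoes it.
A general antiderivative is \frac{25 t^{4} e^{- \frac{9 t}{2}}}{6} + C.
The condition gives C = \frac{25}{6 e^{\frac{9}{2}}} + 1 - (\frac{25}{6 e^{\frac{9}{2}}}) = 1.
So G(t) = \frac{\left(25 t^{4} + 6 e^{\frac{9 t}{2}}\right) e^{- \frac{9 t}{2}}}{6}.
Check: d/dt[\frac{\left(25 t^{4} + 6 e^{\frac{9 t}{2}}\right) e^{- \frac{9 t}{2}}}{6}] = \frac{\left(- 225 t^{4} + 200 t^{3}\right) e^{- \frac{9 t}{2}}}{12} = G'(t).

G(t) = \frac{\left(25 t^{4} + 6 e^{\frac{9 t}{2}}\right) e^{- \frac{9 t}{2}}}{6}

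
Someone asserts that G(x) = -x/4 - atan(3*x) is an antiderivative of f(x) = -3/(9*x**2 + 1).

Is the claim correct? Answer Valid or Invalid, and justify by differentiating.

Invalid: d/dx[G] - f = -1/4, which is not 0.

d/dx[G] = (-9*x**2 - 13)/(36*x**2 + 4)
d/dx[G] - f(x) = -1/4 != 0.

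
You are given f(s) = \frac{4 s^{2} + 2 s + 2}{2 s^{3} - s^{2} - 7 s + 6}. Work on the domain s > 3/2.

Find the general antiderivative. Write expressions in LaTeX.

The denominator factors as \left(s - 1\right) \left(s + 2\right) \left(2 s - 3\right); partial fractions split f into directly integrable pieces: \frac{8}{2 s - 3} + \frac{2}{3 \left(s + 2\right)} - \frac{8}{3 \left(s - 1\right)}.
Check: d/ds[\frac{2 \left(6 \log{\left(s - \frac{3}{2} \right)} - 4 \log{\left(s - 1 \right)} + \log{\left(s + 2 \right)}\right)}{3}] = \frac{4 s^{2} + 2 s + 2}{2 s^{3} - s^{2} - 7 s + 6} = f(s).

F(s) = \frac{2 \left(6 \log{\left(s - \frac{3}{2} \right)} - 4 \log{\left(s - 1 \right)} + \log{\left(s + 2 \right)}\right)}{3} + C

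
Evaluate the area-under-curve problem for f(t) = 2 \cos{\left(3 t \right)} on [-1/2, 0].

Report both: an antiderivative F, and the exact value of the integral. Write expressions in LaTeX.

Antiderivative: F(t) = \frac{2 \sin{\left(3 t \right)}}{3}; value = \frac{2 \sin{\left(\frac{3}{2} \right)}}{3}

Any candidate F(t) must reproduce f(t) exactly when differentiated.
F(t) = \frac{2 \sin{\left(3 t \right)}}{3} is an antiderivative of f.
Check: d/dt[\frac{2 \sin{\left(3 t \right)}}{3}] = 2 \cos{\left(3 t \right)} = f(t).
F(0) = 0; F(-1/2) = - \frac{2 \sin{\left(\frac{3}{2} \right)}}{3}.
Integral = F(0) - F(-1/2) = \frac{2 \sin{\left(\frac{3}{2} \right)}}{3}.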